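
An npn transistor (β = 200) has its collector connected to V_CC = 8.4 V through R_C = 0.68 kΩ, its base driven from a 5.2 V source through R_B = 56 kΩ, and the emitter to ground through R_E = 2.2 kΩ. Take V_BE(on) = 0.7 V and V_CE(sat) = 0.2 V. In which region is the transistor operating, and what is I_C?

Assume active. Base-emitter loop: I_B = (V_BB − V_BE)/(R_B + (β+1)R_E) = (5.2 − 0.7)/(56 + 201×2.2) = 0.00903 mA.
I_C = β·I_B = 200×0.00903 = 1.81 mA.
V_CE = V_CC − I_C·R_C − I_E·R_E = 8.4 − 1.81×0.68 − 1.82×2.2 = 3.18 V > V_CE(sat), so the active-region assumption holds.

active; I_C ≈ 1.8 mA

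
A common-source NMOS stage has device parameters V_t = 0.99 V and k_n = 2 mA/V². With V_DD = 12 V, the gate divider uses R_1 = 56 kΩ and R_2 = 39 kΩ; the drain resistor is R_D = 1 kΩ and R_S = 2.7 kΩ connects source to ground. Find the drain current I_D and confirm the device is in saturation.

V_G = V_DD·R_2/(R_1+R_2) = 12×39/95 = 4.93 V.
Assume saturation: I_D = (k_n/2)(V_GS − V_t)² with V_GS = V_G − I_D·R_S = 4.93 − 2.7·I_D.
Substituting gives 7.29·I_D² − 22.3·I_D + 15.5 = 0, with roots I_D = 1.07 or 1.98 mA.
The root I_D = 1.98 mA gives V_GS = -0.417 V ≤ V_t, so take I_D = 1.07 mA.
Then V_GS = 2.03 V and V_DS = V_DD − I_D(R_D+R_S) = 12 − 1.07×3.7 = 8.03 V.
Saturation requires V_DS ≥ V_GS − V_t = 1.04 V; 8.03 ≥ 1.04 ✓.

I_D ≈ 1.1 mA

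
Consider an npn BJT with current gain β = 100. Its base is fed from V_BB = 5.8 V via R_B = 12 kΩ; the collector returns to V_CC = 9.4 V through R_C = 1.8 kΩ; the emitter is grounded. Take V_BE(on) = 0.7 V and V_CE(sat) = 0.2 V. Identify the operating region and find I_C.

Assume active: I_B = (5.8 − 0.7)/12 = 0.425 mA, giving I_C = β·I_B = 42.5 mA.
But then V_CE = 9.4 − 42.5×1.8 = -67.1 V < V_CE(sat) = 0.2 V — impossible in the active region.
So the transistor is saturated. With V_CE = 0.2 V, I_C = (V_CC − 0.2)/R_C = 9.2/1.8 = 5.11 mA.
Check: β·I_B = 42.5 mA > I_C = 5.11 mA, confirming saturation.

saturation; I_C ≈ 5.1 mA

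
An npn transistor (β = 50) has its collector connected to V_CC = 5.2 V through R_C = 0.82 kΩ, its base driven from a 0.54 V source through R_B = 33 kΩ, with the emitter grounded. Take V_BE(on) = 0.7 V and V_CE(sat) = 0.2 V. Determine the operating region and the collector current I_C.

cutoff; I_C ≈ 0

V_BB = 0.54 V ≤ V_BE(on) = 0.7 V, so the base-emitter junction is not forward biased.
The transistor is in cutoff: I_B = I_C = 0.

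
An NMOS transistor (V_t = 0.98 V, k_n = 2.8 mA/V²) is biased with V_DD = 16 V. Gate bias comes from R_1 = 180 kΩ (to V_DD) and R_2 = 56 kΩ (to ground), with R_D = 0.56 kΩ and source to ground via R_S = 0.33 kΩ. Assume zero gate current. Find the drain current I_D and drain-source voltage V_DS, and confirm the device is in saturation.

I_D ≈ 3.6 mA, V_DS ≈ 13 V

V_G = V_DD·R_2/(R_1+R_2) = 16×56/236 = 3.8 V.
Assume saturation: I_D = (k_n/2)(V_GS − V_t)² with V_GS = V_G − I_D·R_S = 3.8 − 0.33·I_D.
Substituting gives 0.152·I_D² − 3.6·I_D + 11.1 = 0, with roots I_D = 3.65 or 20 mA.
The root I_D = 20 mA gives V_GS = -2.8 V ≤ V_t, so take I_D = 3.65 mA.
Then V_GS = 2.59 V and V_DS = V_DD − I_D(R_D+R_S) = 16 − 3.65×0.89 = 12.8 V.
Saturation requires V_DS ≥ V_GS − V_t = 1.61 V; 12.8 ≥ 1.61 ✓.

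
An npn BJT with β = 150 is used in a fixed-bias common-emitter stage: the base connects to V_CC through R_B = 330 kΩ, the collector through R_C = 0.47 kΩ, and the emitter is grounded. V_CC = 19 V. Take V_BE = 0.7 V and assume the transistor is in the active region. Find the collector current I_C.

Base loop: V_CC = I_B·R_B + V_BE, so I_B = (19 − 0.7)/330 kΩ = 0.0555 mA.
In the active region I_C = β·I_B = 150 × 0.0555 = 8.32 mA.
Collector loop: V_CE = V_CC − I_C·R_C = 19 − 8.32×0.47 = 15.1 V.
Since V_CE = 15.1 V > V_CE(sat) ≈ 0.2 V, the transistor is in the active region as assumed.

I_C ≈ 8.3 mA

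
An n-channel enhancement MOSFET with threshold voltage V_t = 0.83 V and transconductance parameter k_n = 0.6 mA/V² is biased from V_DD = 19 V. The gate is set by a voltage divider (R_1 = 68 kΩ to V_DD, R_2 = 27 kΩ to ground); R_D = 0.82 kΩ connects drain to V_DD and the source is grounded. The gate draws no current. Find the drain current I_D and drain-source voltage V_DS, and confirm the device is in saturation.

V_G = V_DD·R_2/(R_1+R_2) = 19×27/95 = 5.4 V. With the source grounded, V_GS = V_G = 5.4 V.
Assume saturation: I_D = (k_n/2)(V_GS − V_t)² = (0.6/2)×(5.4 − 0.83)² = 0.3×4.57² = 6.27 mA.
V_DS = V_DD − I_D·R_D = 19 − 6.27×0.82 = 13.9 V.
Saturation requires V_DS ≥ V_GS − V_t = 4.57 V; 13.9 ≥ 4.57 ✓.

I_D ≈ 6.3 mA, V_DS ≈ 14 V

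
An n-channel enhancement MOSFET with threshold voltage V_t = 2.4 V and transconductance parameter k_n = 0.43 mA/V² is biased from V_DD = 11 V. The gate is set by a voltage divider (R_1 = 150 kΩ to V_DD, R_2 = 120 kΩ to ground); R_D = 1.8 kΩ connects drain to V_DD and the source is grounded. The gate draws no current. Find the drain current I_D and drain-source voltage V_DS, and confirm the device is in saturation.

I_D ≈ 1.3 mA, V_DS ≈ 8.6 V

V_G = V_DD·R_2/(R_1+R_2) = 11×120/270 = 4.89 V. With the source grounded, V_GS = V_G = 4.89 V.
Assume saturation: I_D = (k_n/2)(V_GS − V_t)² = (0.43/2)×(4.89 − 2.4)² = 0.215×2.49² = 1.33 mA.
V_DS = V_DD − I_D·R_D = 11 − 1.33×1.8 = 8.6 V.
Saturation requires V_DS ≥ V_GS − V_t = 2.49 V; 8.6 ≥ 2.49 ✓.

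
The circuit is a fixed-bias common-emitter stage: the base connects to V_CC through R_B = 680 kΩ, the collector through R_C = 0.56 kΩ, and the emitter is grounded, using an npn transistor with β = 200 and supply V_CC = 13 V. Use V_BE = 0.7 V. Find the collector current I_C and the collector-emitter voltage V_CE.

Base loop: V_CC = I_B·R_B + V_BE, so I_B = (13 − 0.7)/680 kΩ = 0.0181 mA.
In the active region I_C = β·I_B = 200 × 0.0181 = 3.62 mA.
Collector loop: V_CE = V_CC − I_C·R_C = 13 − 3.62×0.56 = 11 V.
Since V_CE = 11 V > V_CE(sat) ≈ 0.2 V, the transistor is in the active region as assumed.

I_C ≈ 3.6 mA, V_CE ≈ 11 V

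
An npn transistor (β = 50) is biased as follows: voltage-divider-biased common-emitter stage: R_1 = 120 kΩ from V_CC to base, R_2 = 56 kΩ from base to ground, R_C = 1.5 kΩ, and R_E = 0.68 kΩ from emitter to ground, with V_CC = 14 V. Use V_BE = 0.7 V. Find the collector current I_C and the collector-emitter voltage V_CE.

Thevenize the base divider: V_Th = V_CC·R_2/(R_1+R_2) = 14×56/176 = 4.45 V, R_Th = R_1‖R_2 = 38.2 kΩ.
Base-emitter loop: V_Th = I_B·R_Th + V_BE + (β+1)I_B·R_E, so I_B = (4.45 − 0.7) / (38.2 + 51×0.68) = 0.0515 mA.
I_C = β·I_B = 50×0.0515 = 2.58 mA, and I_E = (β+1)I_B = 2.63 mA.
V_CE = V_CC − I_C·R_C − I_E·R_E = 14 − 2.58×1.5 − 2.63×0.68 = 8.35 V.
V_CE = 8.35 V > 0.2 V confirms active-region operation.

I_C ≈ 2.6 mA, V_CE ≈ 8.3 V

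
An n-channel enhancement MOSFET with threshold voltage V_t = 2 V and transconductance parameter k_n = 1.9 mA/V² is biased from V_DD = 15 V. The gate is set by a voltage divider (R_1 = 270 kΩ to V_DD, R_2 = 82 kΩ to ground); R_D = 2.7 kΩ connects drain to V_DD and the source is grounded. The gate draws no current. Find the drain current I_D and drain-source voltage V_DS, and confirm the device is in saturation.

V_G = V_DD·R_2/(R_1+R_2) = 15×82/352 = 3.49 V. With the source grounded, V_GS = V_G = 3.49 V.
Assume saturation: I_D = (k_n/2)(V_GS − V_t)² = (1.9/2)×(3.49 − 2)² = 0.95×1.49² = 2.12 mA.
V_DS = V_DD − I_D·R_D = 15 − 2.12×2.7 = 9.27 V.
Saturation requires V_DS ≥ V_GS − V_t = 1.49 V; 9.27 ≥ 1.49 ✓.

I_D ≈ 2.1 mA, V_DS ≈ 9.3 V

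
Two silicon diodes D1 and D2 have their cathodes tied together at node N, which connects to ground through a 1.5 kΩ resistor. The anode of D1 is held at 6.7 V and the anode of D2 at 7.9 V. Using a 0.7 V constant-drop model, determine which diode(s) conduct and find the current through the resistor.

Assume both conduct. Then node N would need to be at both 6.7−0.7 = 6 V and 7.9−0.7 = 7.2 V, which is impossible.
Assume only D2 conducts: V_N = 7.9 − 0.7 = 7.2 V, so I_R = 7.2/1.5 = 4.8 mA.
Check D1: its anode-to-cathode voltage is 6.7 − 7.2 = -0.5 V < 0.7 V, so it is off. The assumption is consistent.

Only D2 conducts; I_R ≈ 4.8 mA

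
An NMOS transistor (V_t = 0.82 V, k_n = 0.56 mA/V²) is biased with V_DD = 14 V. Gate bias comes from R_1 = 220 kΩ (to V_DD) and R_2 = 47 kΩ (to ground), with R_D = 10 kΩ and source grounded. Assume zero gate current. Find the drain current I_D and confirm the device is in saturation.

V_G = V_DD·R_2/(R_1+R_2) = 14×47/267 = 2.46 V. With the source grounded, V_GS = V_G = 2.46 V.
Assume saturation: I_D = (k_n/2)(V_GS − V_t)² = (0.56/2)×(2.46 − 0.82)² = 0.28×1.64² = 0.757 mA.
V_DS = V_DD − I_D·R_D = 14 − 0.757×10 = 6.43 V.
Saturation requires V_DS ≥ V_GS − V_t = 1.64 V; 6.43 ≥ 1.64 ✓.

I_D ≈ 0.76 mA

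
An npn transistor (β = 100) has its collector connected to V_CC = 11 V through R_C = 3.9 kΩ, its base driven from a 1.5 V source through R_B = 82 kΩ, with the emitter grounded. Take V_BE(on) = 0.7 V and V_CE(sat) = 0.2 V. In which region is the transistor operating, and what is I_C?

Assume active. Base-emitter loop: I_B = (V_BB − V_BE)/R_B = (1.5 − 0.7)/82 = 0.00976 mA.
I_C = β·I_B = 100×0.00976 = 0.976 mA.
V_CE = V_CC − I_C·R_C = 11 − 0.976×3.9 = 7.2 V > V_CE(sat), so the active-region assumption holds.

active; I_C ≈ 0.98 mA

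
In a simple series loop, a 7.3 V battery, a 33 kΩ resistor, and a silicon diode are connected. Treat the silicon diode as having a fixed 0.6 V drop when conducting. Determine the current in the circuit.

KVL around the loop: 7.3 = V_D + I·R = 0.6 + I × 33 kΩ.
So I = (7.3 − 0.6) / 33 kΩ = 6.7 / 33 = 0.203 mA.

I ≈ 0.2 mA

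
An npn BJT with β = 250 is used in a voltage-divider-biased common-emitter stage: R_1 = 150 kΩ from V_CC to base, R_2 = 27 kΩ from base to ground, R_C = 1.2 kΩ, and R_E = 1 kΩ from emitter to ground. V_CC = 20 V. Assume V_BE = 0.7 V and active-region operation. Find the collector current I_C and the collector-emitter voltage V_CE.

I_C ≈ 2.1 mA, V_CE ≈ 15 V

Thevenize the base divider: V_Th = V_CC·R_2/(R_1+R_2) = 20×27/177 = 3.05 V, R_Th = R_1‖R_2 = 22.9 kΩ.
Base-emitter loop: V_Th = I_B·R_Th + V_BE + (β+1)I_B·R_E, so I_B = (3.05 − 0.7) / (22.9 + 251×1) = 0.00858 mA.
I_C = β·I_B = 250×0.00858 = 2.15 mA, and I_E = (β+1)I_B = 2.15 mA.
V_CE = V_CC − I_C·R_C − I_E·R_E = 20 − 2.15×1.2 − 2.15×1 = 15.3 V.
V_CE = 15.3 V > 0.2 V confirms active-region operation.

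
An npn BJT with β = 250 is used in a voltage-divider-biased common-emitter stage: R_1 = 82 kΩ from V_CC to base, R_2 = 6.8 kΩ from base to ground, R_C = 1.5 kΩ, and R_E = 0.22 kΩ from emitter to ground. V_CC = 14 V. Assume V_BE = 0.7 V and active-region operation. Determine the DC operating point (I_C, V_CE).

I_C ≈ 1.5 mA, V_CE ≈ 11 V

Thevenize the base divider: V_Th = V_CC·R_2/(R_1+R_2) = 14×6.8/88.8 = 1.07 V, R_Th = R_1‖R_2 = 6.28 kΩ.
Base-emitter loop: V_Th = I_B·R_Th + V_BE + (β+1)I_B·R_E, so I_B = (1.07 − 0.7) / (6.28 + 251×0.22) = 0.00605 mA.
I_C = β·I_B = 250×0.00605 = 1.51 mA, and I_E = (β+1)I_B = 1.52 mA.
V_CE = V_CC − I_C·R_C − I_E·R_E = 14 − 1.51×1.5 − 1.52×0.22 = 11.4 V.
V_CE = 11.4 V > 0.2 V confirms active-region operation.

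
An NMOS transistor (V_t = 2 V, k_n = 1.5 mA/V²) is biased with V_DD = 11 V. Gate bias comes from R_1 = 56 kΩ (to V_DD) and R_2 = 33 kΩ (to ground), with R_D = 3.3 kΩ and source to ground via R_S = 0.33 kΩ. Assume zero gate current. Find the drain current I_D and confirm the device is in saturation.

V_G = V_DD·R_2/(R_1+R_2) = 11×33/89 = 4.08 V.
Assume saturation: I_D = (k_n/2)(V_GS − V_t)² with V_GS = V_G − I_D·R_S = 4.08 − 0.33·I_D.
Substituting gives 0.0817·I_D² − 2.03·I_D + 3.24 = 0, with roots I_D = 1.72 or 23.1 mA.
The root I_D = 23.1 mA gives V_GS = -3.55 V ≤ V_t, so take I_D = 1.72 mA.
Then V_GS = 3.51 V and V_DS = V_DD − I_D(R_D+R_S) = 11 − 1.72×3.63 = 4.77 V.
Saturation requires V_DS ≥ V_GS − V_t = 1.51 V; 4.77 ≥ 1.51 ✓.

I_D ≈ 1.7 mA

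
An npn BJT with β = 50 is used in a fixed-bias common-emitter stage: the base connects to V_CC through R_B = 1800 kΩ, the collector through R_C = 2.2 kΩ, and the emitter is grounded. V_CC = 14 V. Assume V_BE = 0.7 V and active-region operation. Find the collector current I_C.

I_C ≈ 0.37 mA

Base loop: V_CC = I_B·R_B + V_BE, so I_B = (14 − 0.7)/1800 kΩ = 0.00739 mA.
In the active region I_C = β·I_B = 50 × 0.00739 = 0.369 mA.
Collector loop: V_CE = V_CC − I_C·R_C = 14 − 0.369×2.2 = 13.2 V.
Since V_CE = 13.2 V > V_CE(sat) ≈ 0.2 V, the transistor is in the active region as assumed.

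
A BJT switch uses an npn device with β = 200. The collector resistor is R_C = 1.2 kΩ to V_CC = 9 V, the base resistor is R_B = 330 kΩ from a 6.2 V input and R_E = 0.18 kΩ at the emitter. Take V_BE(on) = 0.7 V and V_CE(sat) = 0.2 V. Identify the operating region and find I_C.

active; I_C ≈ 3 mA

Assume active. Base-emitter loop: I_B = (V_BB − V_BE)/(R_B + (β+1)R_E) = (6.2 − 0.7)/(330 + 201×0.18) = 0.015 mA.
I_C = β·I_B = 200×0.015 = 3 mA.
V_CE = V_CC − I_C·R_C − I_E·R_E = 9 − 3×1.2 − 3.02×0.18 = 4.85 V > V_CE(sat), so the active-region assumption holds.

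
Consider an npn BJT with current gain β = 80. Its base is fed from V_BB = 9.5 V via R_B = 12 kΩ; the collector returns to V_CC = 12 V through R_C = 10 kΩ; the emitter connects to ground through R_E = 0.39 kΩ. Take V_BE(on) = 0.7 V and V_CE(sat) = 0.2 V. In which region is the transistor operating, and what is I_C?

Assume active: I_B = (9.5 − 0.7)/(12 + 81×0.39) = 0.202 mA, I_C = β·I_B = 16.2 mA.
Then V_CE = 12 − 16.2×10 − 16.4×0.39 = -156 V < 0.2 V — the active assumption fails.
Re-solve with V_CE = 0.2 V. KCL at the emitter: V_E/R_E = (V_BB−0.7−V_E)/R_B + (V_CC−0.2−V_E)/R_C, giving V_E = 0.696 V.
I_C = (V_CC − 0.2 − V_E)/R_C = (11.8 − 0.696)/10 = 1.11 mA.
Check: I_B = (8.8 − 0.696)/12 = 0.675 mA, and β·I_B = 54 mA > I_C, confirming saturation.

saturation; I_C ≈ 1.1 mA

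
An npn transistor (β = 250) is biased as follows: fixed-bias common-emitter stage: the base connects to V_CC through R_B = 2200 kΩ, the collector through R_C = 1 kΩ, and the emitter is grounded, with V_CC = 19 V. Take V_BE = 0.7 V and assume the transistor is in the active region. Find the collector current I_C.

Base loop: V_CC = I_B·R_B + V_BE, so I_B = (19 − 0.7)/2200 kΩ = 0.00832 mA.
In the active region I_C = β·I_B = 250 × 0.00832 = 2.08 mA.
Collector loop: V_CE = V_CC − I_C·R_C = 19 − 2.08×1 = 16.9 V.
Since V_CE = 16.9 V > V_CE(sat) ≈ 0.2 V, the transistor is in the active region as assumed.

I_C ≈ 2.1 mA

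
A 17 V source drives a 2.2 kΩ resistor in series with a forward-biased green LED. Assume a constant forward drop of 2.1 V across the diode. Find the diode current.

KVL around the loop: 17 = V_D + I·R = 2.1 + I × 2.2 kΩ.
So I = (17 − 2.1) / 2.2 kΩ = 14.9 / 2.2 = 6.77 mA.

I ≈ 6.8 mA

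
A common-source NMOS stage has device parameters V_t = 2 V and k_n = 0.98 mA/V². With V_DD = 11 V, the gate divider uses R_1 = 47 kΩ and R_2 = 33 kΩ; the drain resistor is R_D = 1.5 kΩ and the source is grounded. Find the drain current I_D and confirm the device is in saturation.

V_G = V_DD·R_2/(R_1+R_2) = 11×33/80 = 4.54 V. With the source grounded, V_GS = V_G = 4.54 V.
Assume saturation: I_D = (k_n/2)(V_GS − V_t)² = (0.98/2)×(4.54 − 2)² = 0.49×2.54² = 3.16 mA.
V_DS = V_DD − I_D·R_D = 11 − 3.16×1.5 = 6.27 V.
Saturation requires V_DS ≥ V_GS − V_t = 2.54 V; 6.27 ≥ 2.54 ✓.

I_D ≈ 3.2 mA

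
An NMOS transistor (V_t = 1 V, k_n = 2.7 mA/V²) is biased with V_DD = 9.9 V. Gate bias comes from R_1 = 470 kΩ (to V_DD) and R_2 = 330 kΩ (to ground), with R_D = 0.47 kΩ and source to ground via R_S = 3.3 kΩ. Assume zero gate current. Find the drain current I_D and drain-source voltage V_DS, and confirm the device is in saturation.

V_G = V_DD·R_2/(R_1+R_2) = 9.9×330/800 = 4.08 V.
Assume saturation: I_D = (k_n/2)(V_GS − V_t)² with V_GS = V_G − I_D·R_S = 4.08 − 3.3·I_D.
Substituting gives 14.7·I_D² − 28.5·I_D + 12.8 = 0, with roots I_D = 0.714 or 1.22 mA.
The root I_D = 1.22 mA gives V_GS = 0.0482 V ≤ V_t, so take I_D = 0.714 mA.
Then V_GS = 1.73 V and V_DS = V_DD − I_D(R_D+R_S) = 9.9 − 0.714×3.77 = 7.21 V.
Saturation requires V_DS ≥ V_GS − V_t = 0.727 V; 7.21 ≥ 0.727 ✓.

I_D ≈ 0.71 mA, V_DS ≈ 7.2 V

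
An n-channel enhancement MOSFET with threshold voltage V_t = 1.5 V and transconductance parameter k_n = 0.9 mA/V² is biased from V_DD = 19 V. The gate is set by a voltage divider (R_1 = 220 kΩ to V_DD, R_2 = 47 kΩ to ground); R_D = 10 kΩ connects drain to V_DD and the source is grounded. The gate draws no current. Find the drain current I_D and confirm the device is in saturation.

V_G = V_DD·R_2/(R_1+R_2) = 19×47/267 = 3.34 V. With the source grounded, V_GS = V_G = 3.34 V.
Assume saturation: I_D = (k_n/2)(V_GS − V_t)² = (0.9/2)×(3.34 − 1.5)² = 0.45×1.84² = 1.53 mA.
V_DS = V_DD − I_D·R_D = 19 − 1.53×10 = 3.69 V.
Saturation requires V_DS ≥ V_GS − V_t = 1.84 V; 3.69 ≥ 1.84 ✓.

I_D ≈ 1.5 mA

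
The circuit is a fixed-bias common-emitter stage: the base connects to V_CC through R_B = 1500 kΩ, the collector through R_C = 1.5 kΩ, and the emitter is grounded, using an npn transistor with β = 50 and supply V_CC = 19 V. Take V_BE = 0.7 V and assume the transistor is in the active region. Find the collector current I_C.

I_C ≈ 0.61 mA

Base loop: V_CC = I_B·R_B + V_BE, so I_B = (19 − 0.7)/1500 kΩ = 0.0122 mA.
In the active region I_C = β·I_B = 50 × 0.0122 = 0.61 mA.
Collector loop: V_CE = V_CC − I_C·R_C = 19 − 0.61×1.5 = 18.1 V.
Since V_CE = 18.1 V > V_CE(sat) ≈ 0.2 V, the transistor is in the active region as assumed.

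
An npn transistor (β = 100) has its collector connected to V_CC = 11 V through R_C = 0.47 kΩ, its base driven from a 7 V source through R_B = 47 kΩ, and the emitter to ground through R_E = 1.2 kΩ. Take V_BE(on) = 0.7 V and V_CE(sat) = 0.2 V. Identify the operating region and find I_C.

active; I_C ≈ 3.7 mA

Assume active. Base-emitter loop: I_B = (V_BB − V_BE)/(R_B + (β+1)R_E) = (7 − 0.7)/(47 + 101×1.2) = 0.0375 mA.
I_C = β·I_B = 100×0.0375 = 3.75 mA.
V_CE = V_CC − I_C·R_C − I_E·R_E = 11 − 3.75×0.47 − 3.78×1.2 = 4.7 V > V_CE(sat), so the active-region assumption holds.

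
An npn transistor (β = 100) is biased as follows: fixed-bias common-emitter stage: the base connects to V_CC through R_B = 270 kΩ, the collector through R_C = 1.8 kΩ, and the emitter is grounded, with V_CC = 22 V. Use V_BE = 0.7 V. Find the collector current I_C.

I_C ≈ 7.9 mA

Base loop: V_CC = I_B·R_B + V_BE, so I_B = (22 − 0.7)/270 kΩ = 0.0789 mA.
In the active region I_C = β·I_B = 100 × 0.0789 = 7.89 mA.
Collector loop: V_CE = V_CC − I_C·R_C = 22 − 7.89×1.8 = 7.8 V.
Since V_CE = 7.8 V > V_CE(sat) ≈ 0.2 V, the transistor is in the active region as assumed.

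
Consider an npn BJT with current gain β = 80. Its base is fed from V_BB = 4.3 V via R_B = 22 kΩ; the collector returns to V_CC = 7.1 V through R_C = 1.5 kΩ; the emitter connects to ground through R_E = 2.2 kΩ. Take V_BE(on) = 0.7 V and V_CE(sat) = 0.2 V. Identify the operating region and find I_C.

active; I_C ≈ 1.4 mA

Assume active. Base-emitter loop: I_B = (V_BB − V_BE)/(R_B + (β+1)R_E) = (4.3 − 0.7)/(22 + 81×2.2) = 0.018 mA.
I_C = β·I_B = 80×0.018 = 1.44 mA.
V_CE = V_CC − I_C·R_C − I_E·R_E = 7.1 − 1.44×1.5 − 1.46×2.2 = 1.74 V > V_CE(sat), so the active-region assumption holds.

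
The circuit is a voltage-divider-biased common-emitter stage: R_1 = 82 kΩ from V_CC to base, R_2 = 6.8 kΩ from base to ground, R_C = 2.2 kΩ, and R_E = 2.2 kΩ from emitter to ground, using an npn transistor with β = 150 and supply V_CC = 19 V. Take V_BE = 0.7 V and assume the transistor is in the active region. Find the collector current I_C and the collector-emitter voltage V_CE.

I_C ≈ 0.33 mA, V_CE ≈ 18 V

Thevenize the base divider: V_Th = V_CC·R_2/(R_1+R_2) = 19×6.8/88.8 = 1.45 V, R_Th = R_1‖R_2 = 6.28 kΩ.
Base-emitter loop: V_Th = I_B·R_Th + V_BE + (β+1)I_B·R_E, so I_B = (1.45 − 0.7) / (6.28 + 151×2.2) = 0.00223 mA.
I_C = β·I_B = 150×0.00223 = 0.335 mA, and I_E = (β+1)I_B = 0.337 mA.
V_CE = V_CC − I_C·R_C − I_E·R_E = 19 − 0.335×2.2 − 0.337×2.2 = 17.5 V.
V_CE = 17.5 V > 0.2 V confirms active-region operation.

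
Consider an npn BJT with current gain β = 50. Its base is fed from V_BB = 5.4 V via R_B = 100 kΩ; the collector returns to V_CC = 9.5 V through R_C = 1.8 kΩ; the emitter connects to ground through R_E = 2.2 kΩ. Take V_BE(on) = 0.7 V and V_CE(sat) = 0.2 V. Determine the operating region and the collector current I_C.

active; I_C ≈ 1.1 mA

Assume active. Base-emitter loop: I_B = (V_BB − V_BE)/(R_B + (β+1)R_E) = (5.4 − 0.7)/(100 + 51×2.2) = 0.0221 mA.
I_C = β·I_B = 50×0.0221 = 1.11 mA.
V_CE = V_CC − I_C·R_C − I_E·R_E = 9.5 − 1.11×1.8 − 1.13×2.2 = 5.02 V > V_CE(sat), so the active-region assumption holds.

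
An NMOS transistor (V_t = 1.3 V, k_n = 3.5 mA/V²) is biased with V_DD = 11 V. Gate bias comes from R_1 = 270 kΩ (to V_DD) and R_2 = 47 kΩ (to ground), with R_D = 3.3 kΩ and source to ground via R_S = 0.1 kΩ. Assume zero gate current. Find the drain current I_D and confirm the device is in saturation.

I_D ≈ 0.17 mA

V_G = V_DD·R_2/(R_1+R_2) = 11×47/317 = 1.63 V.
Assume saturation: I_D = (k_n/2)(V_GS − V_t)² with V_GS = V_G − I_D·R_S = 1.63 − 0.1·I_D.
Substituting gives 0.0175·I_D² − 1.12·I_D + 0.192 = 0, with roots I_D = 0.172 or 63.6 mA.
The root I_D = 63.6 mA gives V_GS = -4.73 V ≤ V_t, so take I_D = 0.172 mA.
Then V_GS = 1.61 V and V_DS = V_DD − I_D(R_D+R_S) = 11 − 0.172×3.4 = 10.4 V.
Saturation requires V_DS ≥ V_GS − V_t = 0.314 V; 10.4 ≥ 0.314 ✓.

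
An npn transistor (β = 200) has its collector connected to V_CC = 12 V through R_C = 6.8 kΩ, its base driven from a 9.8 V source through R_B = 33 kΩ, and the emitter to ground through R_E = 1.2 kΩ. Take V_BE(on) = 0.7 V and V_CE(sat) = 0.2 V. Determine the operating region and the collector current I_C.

Assume active: I_B = (9.8 − 0.7)/(33 + 201×1.2) = 0.0332 mA, I_C = β·I_B = 6.64 mA.
Then V_CE = 12 − 6.64×6.8 − 6.67×1.2 = -41.1 V < 0.2 V — the active assumption fails.
Re-solve with V_CE = 0.2 V. KCL at the emitter: V_E/R_E = (V_BB−0.7−V_E)/R_B + (V_CC−0.2−V_E)/R_C, giving V_E = 1.99 V.
I_C = (V_CC − 0.2 − V_E)/R_C = (11.8 − 1.99)/6.8 = 1.44 mA.
Check: I_B = (9.1 − 1.99)/33 = 0.215 mA, and β·I_B = 43.1 mA > I_C, confirming saturation.

saturation; I_C ≈ 1.4 mA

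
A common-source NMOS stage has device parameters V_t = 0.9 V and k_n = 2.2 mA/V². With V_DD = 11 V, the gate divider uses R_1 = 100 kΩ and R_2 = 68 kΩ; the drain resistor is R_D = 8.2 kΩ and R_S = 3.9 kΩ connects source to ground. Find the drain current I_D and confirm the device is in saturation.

I_D ≈ 0.71 mA

V_G = V_DD·R_2/(R_1+R_2) = 11×68/168 = 4.45 V.
Assume saturation: I_D = (k_n/2)(V_GS − V_t)² with V_GS = V_G − I_D·R_S = 4.45 − 3.9·I_D.
Substituting gives 16.7·I_D² − 31.5·I_D + 13.9 = 0, with roots I_D = 0.706 or 1.18 mA.
The root I_D = 1.18 mA gives V_GS = -0.134 V ≤ V_t, so take I_D = 0.706 mA.
Then V_GS = 1.7 V and V_DS = V_DD − I_D(R_D+R_S) = 11 − 0.706×12.1 = 2.46 V.
Saturation requires V_DS ≥ V_GS − V_t = 0.801 V; 2.46 ≥ 0.801 ✓.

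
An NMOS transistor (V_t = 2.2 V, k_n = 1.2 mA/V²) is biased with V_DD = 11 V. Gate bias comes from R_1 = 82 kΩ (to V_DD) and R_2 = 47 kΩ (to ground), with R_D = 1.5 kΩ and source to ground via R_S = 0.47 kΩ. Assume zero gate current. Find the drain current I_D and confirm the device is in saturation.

V_G = V_DD·R_2/(R_1+R_2) = 11×47/129 = 4.01 V.
Assume saturation: I_D = (k_n/2)(V_GS − V_t)² with V_GS = V_G − I_D·R_S = 4.01 − 0.47·I_D.
Substituting gives 0.133·I_D² − 2.02·I_D + 1.96 = 0, with roots I_D = 1.04 or 14.2 mA.
The root I_D = 14.2 mA gives V_GS = -2.66 V ≤ V_t, so take I_D = 1.04 mA.
Then V_GS = 3.52 V and V_DS = V_DD − I_D(R_D+R_S) = 11 − 1.04×1.97 = 8.95 V.
Saturation requires V_DS ≥ V_GS − V_t = 1.32 V; 8.95 ≥ 1.32 ✓.

I_D ≈ 1 mA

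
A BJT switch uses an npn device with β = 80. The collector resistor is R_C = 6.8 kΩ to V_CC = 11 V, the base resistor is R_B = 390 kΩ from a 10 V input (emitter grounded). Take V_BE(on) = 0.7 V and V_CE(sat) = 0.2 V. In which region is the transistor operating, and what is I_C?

saturation; I_C ≈ 1.6 mA

Assume active: I_B = (10 − 0.7)/390 = 0.0238 mA, giving I_C = β·I_B = 1.91 mA.
But then V_CE = 11 − 1.91×6.8 = -1.97 V < V_CE(sat) = 0.2 V — impossible in the active region.
So the transistor is saturated. With V_CE = 0.2 V, I_C = (V_CC − 0.2)/R_C = 10.8/6.8 = 1.59 mA.
Check: β·I_B = 1.91 mA > I_C = 1.59 mA, confirming saturation.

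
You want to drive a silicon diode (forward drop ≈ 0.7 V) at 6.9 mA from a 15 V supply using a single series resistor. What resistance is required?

The resistor drops V_S − V_D = 15 − 0.7 = 14.3 V at 6.9 mA.
R = 14.3 V / 6.9 mA = 2.07 kΩ.

R ≈ 2.1 kΩ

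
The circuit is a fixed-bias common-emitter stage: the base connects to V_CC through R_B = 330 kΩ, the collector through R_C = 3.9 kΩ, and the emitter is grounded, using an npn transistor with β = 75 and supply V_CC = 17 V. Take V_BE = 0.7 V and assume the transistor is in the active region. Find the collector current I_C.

I_C ≈ 3.7 mA

Base loop: V_CC = I_B·R_B + V_BE, so I_B = (17 − 0.7)/330 kΩ = 0.0494 mA.
In the active region I_C = β·I_B = 75 × 0.0494 = 3.7 mA.
Collector loop: V_CE = V_CC − I_C·R_C = 17 − 3.7×3.9 = 2.55 V.
Since V_CE = 2.55 V > V_CE(sat) ≈ 0.2 V, the transistor is in the active region as assumed.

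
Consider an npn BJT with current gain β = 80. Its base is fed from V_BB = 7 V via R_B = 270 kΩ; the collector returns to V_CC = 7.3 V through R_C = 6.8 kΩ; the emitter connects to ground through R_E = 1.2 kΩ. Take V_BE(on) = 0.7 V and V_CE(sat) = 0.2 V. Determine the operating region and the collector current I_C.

saturation; I_C ≈ 0.88 mA

Assume active: I_B = (7 − 0.7)/(270 + 81×1.2) = 0.0172 mA, I_C = β·I_B = 1.37 mA.
Then V_CE = 7.3 − 1.37×6.8 − 1.39×1.2 = -3.7 V < 0.2 V — the active assumption fails.
Re-solve with V_CE = 0.2 V. KCL at the emitter: V_E/R_E = (V_BB−0.7−V_E)/R_B + (V_CC−0.2−V_E)/R_C, giving V_E = 1.08 V.
I_C = (V_CC − 0.2 − V_E)/R_C = (7.1 − 1.08)/6.8 = 0.885 mA.
Check: I_B = (6.3 − 1.08)/270 = 0.0193 mA, and β·I_B = 1.55 mA > I_C, confirming saturation.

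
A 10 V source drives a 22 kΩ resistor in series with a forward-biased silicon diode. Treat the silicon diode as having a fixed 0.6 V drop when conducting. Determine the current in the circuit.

I ≈ 0.43 mA

KVL around the loop: 10 = V_D + I·R = 0.6 + I × 22 kΩ.
So I = (10 − 0.6) / 22 kΩ = 9.4 / 22 = 0.427 mA.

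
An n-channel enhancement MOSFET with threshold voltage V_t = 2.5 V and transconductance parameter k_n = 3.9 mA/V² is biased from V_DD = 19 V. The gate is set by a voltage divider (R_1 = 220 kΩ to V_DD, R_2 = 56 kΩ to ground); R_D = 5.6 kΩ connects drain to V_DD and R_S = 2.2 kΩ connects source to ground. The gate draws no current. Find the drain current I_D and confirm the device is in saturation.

I_D ≈ 0.41 mA

V_G = V_DD·R_2/(R_1+R_2) = 19×56/276 = 3.86 V.
Assume saturation: I_D = (k_n/2)(V_GS − V_t)² with V_GS = V_G − I_D·R_S = 3.86 − 2.2·I_D.
Substituting gives 9.44·I_D² − 12.6·I_D + 3.58 = 0, with roots I_D = 0.408 or 0.93 mA.
The root I_D = 0.93 mA gives V_GS = 1.81 V ≤ V_t, so take I_D = 0.408 mA.
Then V_GS = 2.96 V and V_DS = V_DD − I_D(R_D+R_S) = 19 − 0.408×7.8 = 15.8 V.
Saturation requires V_DS ≥ V_GS − V_t = 0.457 V; 15.8 ≥ 0.457 ✓.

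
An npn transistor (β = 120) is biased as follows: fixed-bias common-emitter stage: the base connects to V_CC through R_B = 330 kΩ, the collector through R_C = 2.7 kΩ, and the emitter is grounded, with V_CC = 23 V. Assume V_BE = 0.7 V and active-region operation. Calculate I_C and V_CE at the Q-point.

I_C ≈ 8.1 mA, V_CE ≈ 1.1 V

Base loop: V_CC = I_B·R_B + V_BE, so I_B = (23 − 0.7)/330 kΩ = 0.0676 mA.
In the active region I_C = β·I_B = 120 × 0.0676 = 8.11 mA.
Collector loop: V_CE = V_CC − I_C·R_C = 23 − 8.11×2.7 = 1.11 V.
Since V_CE = 1.11 V > V_CE(sat) ≈ 0.2 V, the transistor is in the active region as assumed.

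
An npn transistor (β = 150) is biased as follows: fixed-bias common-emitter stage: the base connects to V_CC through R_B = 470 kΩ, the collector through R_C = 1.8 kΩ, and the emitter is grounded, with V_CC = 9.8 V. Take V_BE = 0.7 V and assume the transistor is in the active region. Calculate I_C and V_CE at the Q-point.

Base loop: V_CC = I_B·R_B + V_BE, so I_B = (9.8 − 0.7)/470 kΩ = 0.0194 mA.
In the active region I_C = β·I_B = 150 × 0.0194 = 2.9 mA.
Collector loop: V_CE = V_CC − I_C·R_C = 9.8 − 2.9×1.8 = 4.57 V.
Since V_CE = 4.57 V > V_CE(sat) ≈ 0.2 V, the transistor is in the active region as assumed.

I_C ≈ 2.9 mA, V_CE ≈ 4.6 V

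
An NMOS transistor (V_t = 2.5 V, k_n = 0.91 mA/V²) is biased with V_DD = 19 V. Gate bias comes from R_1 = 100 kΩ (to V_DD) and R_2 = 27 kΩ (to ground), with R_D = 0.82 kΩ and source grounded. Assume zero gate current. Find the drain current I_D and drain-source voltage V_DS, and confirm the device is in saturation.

I_D ≈ 1.1 mA, V_DS ≈ 18 V

V_G = V_DD·R_2/(R_1+R_2) = 19×27/127 = 4.04 V. With the source grounded, V_GS = V_G = 4.04 V.
Assume saturation: I_D = (k_n/2)(V_GS − V_t)² = (0.91/2)×(4.04 − 2.5)² = 0.455×1.54² = 1.08 mA.
V_DS = V_DD − I_D·R_D = 19 − 1.08×0.82 = 18.1 V.
Saturation requires V_DS ≥ V_GS − V_t = 1.54 V; 18.1 ≥ 1.54 ✓.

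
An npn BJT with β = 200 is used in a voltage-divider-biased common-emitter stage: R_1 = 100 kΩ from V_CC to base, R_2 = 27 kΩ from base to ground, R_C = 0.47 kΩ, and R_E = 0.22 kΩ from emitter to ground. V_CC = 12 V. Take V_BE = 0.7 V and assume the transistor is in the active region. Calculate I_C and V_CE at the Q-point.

I_C ≈ 5.7 mA, V_CE ≈ 8.1 V

Thevenize the base divider: V_Th = V_CC·R_2/(R_1+R_2) = 12×27/127 = 2.55 V, R_Th = R_1‖R_2 = 21.3 kΩ.
Base-emitter loop: V_Th = I_B·R_Th + V_BE + (β+1)I_B·R_E, so I_B = (2.55 − 0.7) / (21.3 + 201×0.22) = 0.0283 mA.
I_C = β·I_B = 200×0.0283 = 5.65 mA, and I_E = (β+1)I_B = 5.68 mA.
V_CE = V_CC − I_C·R_C − I_E·R_E = 12 − 5.65×0.47 − 5.68×0.22 = 8.09 V.
V_CE = 8.09 V > 0.2 V confirms active-region operation.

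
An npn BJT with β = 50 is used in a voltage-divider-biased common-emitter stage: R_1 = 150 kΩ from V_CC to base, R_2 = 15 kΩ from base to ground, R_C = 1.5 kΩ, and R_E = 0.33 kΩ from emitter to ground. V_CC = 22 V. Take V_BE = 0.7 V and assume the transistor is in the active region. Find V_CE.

V_CE ≈ 18 V

Thevenize the base divider: V_Th = V_CC·R_2/(R_1+R_2) = 22×15/165 = 2 V, R_Th = R_1‖R_2 = 13.6 kΩ.
Base-emitter loop: V_Th = I_B·R_Th + V_BE + (β+1)I_B·R_E, so I_B = (2 − 0.7) / (13.6 + 51×0.33) = 0.0427 mA.
I_C = β·I_B = 50×0.0427 = 2.13 mA, and I_E = (β+1)I_B = 2.18 mA.
V_CE = V_CC − I_C·R_C − I_E·R_E = 22 − 2.13×1.5 − 2.18×0.33 = 18.1 V.
V_CE = 18.1 V > 0.2 V confirms active-region operation.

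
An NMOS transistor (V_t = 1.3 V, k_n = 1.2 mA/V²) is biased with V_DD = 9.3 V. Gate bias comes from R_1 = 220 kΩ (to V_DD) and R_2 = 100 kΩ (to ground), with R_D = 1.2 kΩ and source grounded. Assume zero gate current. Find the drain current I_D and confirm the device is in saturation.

I_D ≈ 1.5 mA

V_G = V_DD·R_2/(R_1+R_2) = 9.3×100/320 = 2.91 V. With the source grounded, V_GS = V_G = 2.91 V.
Assume saturation: I_D = (k_n/2)(V_GS − V_t)² = (1.2/2)×(2.91 − 1.3)² = 0.6×1.61² = 1.55 mA.
V_DS = V_DD − I_D·R_D = 9.3 − 1.55×1.2 = 7.44 V.
Saturation requires V_DS ≥ V_GS − V_t = 1.61 V; 7.44 ≥ 1.61 ✓.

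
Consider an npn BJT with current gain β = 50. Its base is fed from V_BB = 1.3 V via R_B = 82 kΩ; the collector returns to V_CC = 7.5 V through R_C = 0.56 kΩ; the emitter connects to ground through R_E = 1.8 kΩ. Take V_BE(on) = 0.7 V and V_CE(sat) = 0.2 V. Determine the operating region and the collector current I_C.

active; I_C ≈ 0.17 mA

Assume active. Base-emitter loop: I_B = (V_BB − V_BE)/(R_B + (β+1)R_E) = (1.3 − 0.7)/(82 + 51×1.8) = 0.00345 mA.
I_C = β·I_B = 50×0.00345 = 0.173 mA.
V_CE = V_CC − I_C·R_C − I_E·R_E = 7.5 − 0.173×0.56 − 0.176×1.8 = 7.09 V > V_CE(sat), so the active-region assumption holds.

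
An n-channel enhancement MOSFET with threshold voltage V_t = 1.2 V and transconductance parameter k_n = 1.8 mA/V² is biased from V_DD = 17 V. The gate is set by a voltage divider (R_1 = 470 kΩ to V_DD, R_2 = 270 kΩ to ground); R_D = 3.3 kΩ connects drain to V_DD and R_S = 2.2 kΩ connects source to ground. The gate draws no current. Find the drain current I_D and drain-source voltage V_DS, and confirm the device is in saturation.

V_G = V_DD·R_2/(R_1+R_2) = 17×270/740 = 6.2 V.
Assume saturation: I_D = (k_n/2)(V_GS − V_t)² with V_GS = V_G − I_D·R_S = 6.2 − 2.2·I_D.
Substituting gives 4.36·I_D² − 20.8·I_D + 22.5 = 0, with roots I_D = 1.66 or 3.12 mA.
The root I_D = 3.12 mA gives V_GS = -0.662 V ≤ V_t, so take I_D = 1.66 mA.
Then V_GS = 2.56 V and V_DS = V_DD − I_D(R_D+R_S) = 17 − 1.66×5.5 = 7.89 V.
Saturation requires V_DS ≥ V_GS − V_t = 1.36 V; 7.89 ≥ 1.36 ✓.

I_D ≈ 1.7 mA, V_DS ≈ 7.9 V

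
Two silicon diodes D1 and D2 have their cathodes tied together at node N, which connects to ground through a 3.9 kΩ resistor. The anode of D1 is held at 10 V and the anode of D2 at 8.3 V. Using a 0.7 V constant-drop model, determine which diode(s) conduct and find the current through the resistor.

Assume both conduct. Then node N would need to be at both 10−0.7 = 9.3 V and 8.3−0.7 = 7.6 V, which is impossible.
Assume only D1 conducts: V_N = 10 − 0.7 = 9.3 V, so I_R = 9.3/3.9 = 2.38 mA.
Check D2: its anode-to-cathode voltage is 8.3 − 9.3 = -1 V < 0.7 V, so it is off. The assumption is consistent.

Only D1 conducts; I_R ≈ 2.4 mA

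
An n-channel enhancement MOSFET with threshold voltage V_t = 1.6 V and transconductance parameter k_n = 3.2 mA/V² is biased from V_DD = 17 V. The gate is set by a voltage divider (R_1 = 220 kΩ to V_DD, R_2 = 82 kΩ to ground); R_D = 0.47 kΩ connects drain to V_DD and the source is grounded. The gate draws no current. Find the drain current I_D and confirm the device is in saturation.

I_D ≈ 15 mA

V_G = V_DD·R_2/(R_1+R_2) = 17×82/302 = 4.62 V. With the source grounded, V_GS = V_G = 4.62 V.
Assume saturation: I_D = (k_n/2)(V_GS − V_t)² = (3.2/2)×(4.62 − 1.6)² = 1.6×3.02² = 14.6 mA.
V_DS = V_DD − I_D·R_D = 17 − 14.6×0.47 = 10.2 V.
Saturation requires V_DS ≥ V_GS − V_t = 3.02 V; 10.2 ≥ 3.02 ✓.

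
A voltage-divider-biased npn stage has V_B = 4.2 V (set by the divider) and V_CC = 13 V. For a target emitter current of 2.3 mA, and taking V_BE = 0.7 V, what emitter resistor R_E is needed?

R_E ≈ 1.5 kΩ

V_E = V_B − V_BE = 4.2 − 0.7 = 3.5 V.
R_E = V_E / I_E = 3.5 / 2.3 = 1.52 kΩ.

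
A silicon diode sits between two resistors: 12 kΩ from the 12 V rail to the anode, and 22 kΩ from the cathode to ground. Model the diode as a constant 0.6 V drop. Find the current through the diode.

I ≈ 0.34 mA

The two resistors are in series with the diode, so KVL gives 12 = I·12 + 0.6 + I·22.
I = (12 − 0.6) / (12 + 22) kΩ = 11.4 / 34 = 0.335 mA.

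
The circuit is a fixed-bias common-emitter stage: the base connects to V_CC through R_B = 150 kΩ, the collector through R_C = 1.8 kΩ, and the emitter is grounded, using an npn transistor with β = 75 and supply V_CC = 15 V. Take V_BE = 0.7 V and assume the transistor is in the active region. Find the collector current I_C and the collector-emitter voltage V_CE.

I_C ≈ 7.2 mA, V_CE ≈ 2.1 V

Base loop: V_CC = I_B·R_B + V_BE, so I_B = (15 − 0.7)/150 kΩ = 0.0953 mA.
In the active region I_C = β·I_B = 75 × 0.0953 = 7.15 mA.
Collector loop: V_CE = V_CC − I_C·R_C = 15 − 7.15×1.8 = 2.13 V.
Since V_CE = 2.13 V > V_CE(sat) ≈ 0.2 V, the transistor is in the active region as assumed.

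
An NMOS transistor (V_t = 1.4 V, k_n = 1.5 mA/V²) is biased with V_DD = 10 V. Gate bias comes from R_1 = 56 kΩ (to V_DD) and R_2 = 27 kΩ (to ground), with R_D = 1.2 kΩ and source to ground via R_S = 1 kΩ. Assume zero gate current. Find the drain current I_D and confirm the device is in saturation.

V_G = V_DD·R_2/(R_1+R_2) = 10×27/83 = 3.25 V.
Assume saturation: I_D = (k_n/2)(V_GS − V_t)² with V_GS = V_G − I_D·R_S = 3.25 − 1·I_D.
Substituting gives 0.75·I_D² − 3.78·I_D + 2.58 = 0, with roots I_D = 0.812 or 4.23 mA.
The root I_D = 4.23 mA gives V_GS = -0.974 V ≤ V_t, so take I_D = 0.812 mA.
Then V_GS = 2.44 V and V_DS = V_DD − I_D(R_D+R_S) = 10 − 0.812×2.2 = 8.21 V.
Saturation requires V_DS ≥ V_GS − V_t = 1.04 V; 8.21 ≥ 1.04 ✓.

I_D ≈ 0.81 mA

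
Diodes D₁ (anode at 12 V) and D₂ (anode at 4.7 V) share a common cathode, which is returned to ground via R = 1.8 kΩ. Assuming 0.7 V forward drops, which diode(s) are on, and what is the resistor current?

Assume both conduct. Then node N would need to be at both 12−0.7 = 11.3 V and 4.7−0.7 = 4 V, which is impossible.
Assume only D₁ conducts: V_N = 12 − 0.7 = 11.3 V, so I_R = 11.3/1.8 = 6.28 mA.
Check D₂: its anode-to-cathode voltage is 4.7 − 11.3 = -6.6 V < 0.7 V, so it is off. The assumption is consistent.

Only D₁ conducts; I_R ≈ 6.3 mA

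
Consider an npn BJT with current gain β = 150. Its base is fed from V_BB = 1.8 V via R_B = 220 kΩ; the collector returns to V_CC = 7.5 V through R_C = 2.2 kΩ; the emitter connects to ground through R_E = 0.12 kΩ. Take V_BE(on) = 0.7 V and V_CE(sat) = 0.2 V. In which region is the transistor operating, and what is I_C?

active; I_C ≈ 0.69 mA

Assume active. Base-emitter loop: I_B = (V_BB − V_BE)/(R_B + (β+1)R_E) = (1.8 − 0.7)/(220 + 151×0.12) = 0.00462 mA.
I_C = β·I_B = 150×0.00462 = 0.693 mA.
V_CE = V_CC − I_C·R_C − I_E·R_E = 7.5 − 0.693×2.2 − 0.698×0.12 = 5.89 V > V_CE(sat), so the active-region assumption holds.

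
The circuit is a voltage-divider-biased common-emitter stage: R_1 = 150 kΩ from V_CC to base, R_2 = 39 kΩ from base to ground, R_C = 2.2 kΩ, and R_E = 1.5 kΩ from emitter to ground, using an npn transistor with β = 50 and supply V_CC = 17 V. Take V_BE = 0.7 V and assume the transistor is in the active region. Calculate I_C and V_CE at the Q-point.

I_C ≈ 1.3 mA, V_CE ≈ 12 V

Thevenize the base divider: V_Th = V_CC·R_2/(R_1+R_2) = 17×39/189 = 3.51 V, R_Th = R_1‖R_2 = 31 kΩ.
Base-emitter loop: V_Th = I_B·R_Th + V_BE + (β+1)I_B·R_E, so I_B = (3.51 − 0.7) / (31 + 51×1.5) = 0.0261 mA.
I_C = β·I_B = 50×0.0261 = 1.31 mA, and I_E = (β+1)I_B = 1.33 mA.
V_CE = V_CC − I_C·R_C − I_E·R_E = 17 − 1.31×2.2 − 1.33×1.5 = 12.1 V.
V_CE = 12.1 V > 0.2 V confirms active-region operation.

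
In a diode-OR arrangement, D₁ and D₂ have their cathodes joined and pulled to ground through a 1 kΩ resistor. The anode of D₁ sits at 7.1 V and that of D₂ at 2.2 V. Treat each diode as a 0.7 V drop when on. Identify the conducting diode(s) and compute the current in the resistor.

Only D₁ conducts; I_R ≈ 6.4 mA

Assume both conduct. Then node N would need to be at both 7.1−0.7 = 6.4 V and 2.2−0.7 = 1.5 V, which is impossible.
Assume only D₁ conducts: V_N = 7.1 − 0.7 = 6.4 V, so I_R = 6.4/1 = 6.4 mA.
Check D₂: its anode-to-cathode voltage is 2.2 − 6.4 = -4.2 V < 0.7 V, so it is off. The assumption is consistent.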